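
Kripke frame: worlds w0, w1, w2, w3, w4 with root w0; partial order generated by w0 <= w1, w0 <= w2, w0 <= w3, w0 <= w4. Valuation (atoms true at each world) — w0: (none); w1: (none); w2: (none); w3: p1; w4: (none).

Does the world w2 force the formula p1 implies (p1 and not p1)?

w2 forces p1 implies (p1 and not p1) vacuously: no world accessible from w2 forces the antecedent p1.

Yes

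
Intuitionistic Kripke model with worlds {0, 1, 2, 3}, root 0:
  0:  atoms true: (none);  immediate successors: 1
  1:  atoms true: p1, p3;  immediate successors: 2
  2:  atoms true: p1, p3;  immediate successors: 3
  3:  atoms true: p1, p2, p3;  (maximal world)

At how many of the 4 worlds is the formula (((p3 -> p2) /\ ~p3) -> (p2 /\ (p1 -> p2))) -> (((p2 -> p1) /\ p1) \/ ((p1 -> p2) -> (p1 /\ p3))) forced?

0: forces it.
1: forces it.
2: forces it.
3: forces it.
Worlds forcing the formula: {0, 1, 2, 3}.

4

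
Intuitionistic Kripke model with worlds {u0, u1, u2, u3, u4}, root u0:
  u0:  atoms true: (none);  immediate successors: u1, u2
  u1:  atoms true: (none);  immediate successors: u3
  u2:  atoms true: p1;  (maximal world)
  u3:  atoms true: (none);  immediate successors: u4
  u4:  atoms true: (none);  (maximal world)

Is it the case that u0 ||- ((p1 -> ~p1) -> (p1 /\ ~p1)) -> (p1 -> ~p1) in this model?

No

u0 ||-/- ((p1 -> ~p1) -> (p1 /\ ~p1)) -> (p1 -> ~p1): at the accessible world u2, u2 ||- (p1 -> ~p1) -> (p1 /\ ~p1) but u2 ||-/- p1 -> ~p1.
u2 ||-/- p1 -> ~p1: already at u2 itself, u2 ||- p1 but u2 ||-/- ~p1.
u2 ||-/- ~p1 since u2 is accessible from u2 and u2 ||- p1.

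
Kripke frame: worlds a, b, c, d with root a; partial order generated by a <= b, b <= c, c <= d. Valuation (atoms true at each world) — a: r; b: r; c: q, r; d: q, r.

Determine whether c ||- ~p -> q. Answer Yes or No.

c ||- ~p -> q: every world accessible from c that forces ~p (namely c, d) also forces q.

Yes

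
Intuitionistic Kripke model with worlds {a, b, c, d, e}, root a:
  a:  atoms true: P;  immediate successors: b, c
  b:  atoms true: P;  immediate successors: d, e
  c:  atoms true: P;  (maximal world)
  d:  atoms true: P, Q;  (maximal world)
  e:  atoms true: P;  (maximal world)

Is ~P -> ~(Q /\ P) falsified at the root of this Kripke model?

No

a ||- ~P -> ~(Q /\ P) vacuously: no world accessible from a forces the antecedent ~P.
So the root a forces ~P -> ~(Q /\ P); the model is not a countermodel.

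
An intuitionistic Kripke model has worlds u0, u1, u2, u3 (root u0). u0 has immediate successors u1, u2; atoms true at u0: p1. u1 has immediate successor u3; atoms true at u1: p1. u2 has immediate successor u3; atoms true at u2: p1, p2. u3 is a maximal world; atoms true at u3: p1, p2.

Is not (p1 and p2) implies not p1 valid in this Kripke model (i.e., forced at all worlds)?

u0 forces not (p1 and p2) implies not p1 vacuously: no world accessible from u0 forces the antecedent not (p1 and p2).
Since the root u0 forces not (p1 and p2) implies not p1 and forcing is persistent (monotone upward), every world forces it.

Yes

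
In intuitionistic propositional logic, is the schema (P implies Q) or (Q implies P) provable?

No

This is the Gödel–Dummett linearity axiom, which is not intuitionistically valid.
A Kripke countermodel: worlds a, b, c; order generated by a <= b, a <= c; atoms true at each world — a:{}; b:{P}; c:{Q}.
a does not force (P implies Q) or (Q implies P): neither disjunct is forced at a.
a does not force P implies Q: at the accessible world b, b forces P but b does not force Q.
b lacks atom Q, so b does not force Q.
So the root a does not force the formula.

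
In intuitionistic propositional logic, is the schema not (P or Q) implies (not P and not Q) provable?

Yes

This is a constructively valid De Morgan direction (negated disjunction to conjunction of negations), which is intuitionistically derivable.
From not (P or Q): if P held then P or Q would, contradiction — so not P; similarly not Q.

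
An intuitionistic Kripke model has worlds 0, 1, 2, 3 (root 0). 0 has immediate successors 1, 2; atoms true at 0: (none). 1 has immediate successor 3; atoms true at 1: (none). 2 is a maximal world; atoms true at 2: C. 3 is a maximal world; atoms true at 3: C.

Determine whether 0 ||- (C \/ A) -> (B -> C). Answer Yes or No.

0 ||- (C \/ A) -> (B -> C): every world accessible from 0 that forces C \/ A (namely 2, 3) also forces B -> C.

Yes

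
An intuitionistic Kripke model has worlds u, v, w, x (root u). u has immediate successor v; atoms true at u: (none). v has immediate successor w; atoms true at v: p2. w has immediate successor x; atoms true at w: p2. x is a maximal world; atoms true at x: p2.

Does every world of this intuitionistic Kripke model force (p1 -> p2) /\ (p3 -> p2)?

Yes

u ||- (p1 -> p2) /\ (p3 -> p2) since u forces both conjuncts.
Since the root u forces (p1 -> p2) /\ (p3 -> p2) and forcing is persistent (monotone upward), every world forces it.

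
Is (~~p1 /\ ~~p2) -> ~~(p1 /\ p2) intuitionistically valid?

Yes

This is the distribution of double negation over conjunction, which is intuitionistically derivable.
Assume ~~p1, ~~p2, and ~(p1 /\ p2). From p1 we'd get ~p2 (since p1 /\ p2 is refuted), contradicting ~~p2; so ~p1, contradicting ~~p1.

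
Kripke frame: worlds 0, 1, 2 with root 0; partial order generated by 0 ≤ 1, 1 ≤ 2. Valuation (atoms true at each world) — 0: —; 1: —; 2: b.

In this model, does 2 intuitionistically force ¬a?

2 ⊩ ¬a: no world accessible from 2 forces a.

Yes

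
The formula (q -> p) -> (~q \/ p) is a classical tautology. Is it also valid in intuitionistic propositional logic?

This is the material-implication-as-disjunction principle, which is not intuitionistically valid.
A Kripke countermodel: worlds 0, 1; order generated by 0 <= 1; atoms true at each world — 0:{}; 1:{p,q}.
0 ||-/- (q -> p) -> (~q \/ p): already at 0 itself, 0 ||- q -> p but 0 ||-/- ~q \/ p.
0 ||-/- ~q \/ p: neither disjunct is forced at 0.
0 ||-/- ~q since 1 is accessible from 0 and 1 ||- q.
So the root 0 does not force the formula.

No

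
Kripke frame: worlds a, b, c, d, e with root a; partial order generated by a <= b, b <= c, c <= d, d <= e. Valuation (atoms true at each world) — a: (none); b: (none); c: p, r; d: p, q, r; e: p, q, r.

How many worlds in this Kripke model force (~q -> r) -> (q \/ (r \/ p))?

a: does not force it — a ||-/- (~q -> r) -> (q \/ (r \/ p)): already at a itself, a ||- ~q -> r but a ||-/- q \/ (r \/ p).
b: does not force it — b ||-/- (~q -> r) -> (q \/ (r \/ p)): already at b itself, b ||- ~q -> r but b ||-/- q \/ (r \/ p).
c: forces it.
d: forces it.
e: forces it.
Worlds forcing the formula: {c, d, e}.

3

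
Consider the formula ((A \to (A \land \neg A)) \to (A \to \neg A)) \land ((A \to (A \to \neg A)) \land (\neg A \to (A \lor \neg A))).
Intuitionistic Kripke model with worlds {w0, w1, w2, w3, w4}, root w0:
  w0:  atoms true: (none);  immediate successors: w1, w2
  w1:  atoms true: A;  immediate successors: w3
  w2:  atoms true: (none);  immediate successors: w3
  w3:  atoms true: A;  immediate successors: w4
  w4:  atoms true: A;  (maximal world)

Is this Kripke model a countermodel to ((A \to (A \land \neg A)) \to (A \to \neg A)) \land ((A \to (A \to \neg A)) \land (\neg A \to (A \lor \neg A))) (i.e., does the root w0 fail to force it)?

Yes

w0 \nVdash ((A \to (A \land \neg A)) \to (A \to \neg A)) \land ((A \to (A \to \neg A)) \land (\neg A \to (A \lor \neg A))) since w0 fails (A \to (A \to \neg A)) \land (\neg A \to (A \lor \neg A)).
So the root w0 does not force ((A \to (A \land \neg A)) \to (A \to \neg A)) \land ((A \to (A \to \neg A)) \land (\neg A \to (A \lor \neg A))); the model is a countermodel.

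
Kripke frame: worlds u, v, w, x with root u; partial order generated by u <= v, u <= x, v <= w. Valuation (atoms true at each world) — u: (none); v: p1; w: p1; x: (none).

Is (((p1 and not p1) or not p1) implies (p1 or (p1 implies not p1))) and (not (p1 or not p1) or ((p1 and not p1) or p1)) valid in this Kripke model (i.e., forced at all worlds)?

No

Not every world: u does not force (((p1 and not p1) or not p1) implies (p1 or (p1 implies not p1))) and (not (p1 or not p1) or ((p1 and not p1) or p1)).
u does not force (((p1 and not p1) or not p1) implies (p1 or (p1 implies not p1))) and (not (p1 or not p1) or ((p1 and not p1) or p1)) since u fails not (p1 or not p1) or ((p1 and not p1) or p1).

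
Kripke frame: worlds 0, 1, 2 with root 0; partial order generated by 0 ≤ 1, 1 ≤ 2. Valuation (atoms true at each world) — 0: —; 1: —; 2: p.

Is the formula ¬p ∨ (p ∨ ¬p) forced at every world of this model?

Not every world: 0 ⊮ ¬p ∨ (p ∨ ¬p).
0 ⊮ ¬p ∨ (p ∨ ¬p): neither disjunct is forced at 0.
0 ⊮ ¬p since 2 is accessible from 0 and 2 ⊩ p.

No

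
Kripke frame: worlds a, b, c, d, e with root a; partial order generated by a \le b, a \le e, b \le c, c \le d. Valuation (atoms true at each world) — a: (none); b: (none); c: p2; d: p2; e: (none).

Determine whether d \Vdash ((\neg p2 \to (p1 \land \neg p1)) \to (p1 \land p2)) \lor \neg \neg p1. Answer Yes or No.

d \nVdash ((\neg p2 \to (p1 \land \neg p1)) \to (p1 \land p2)) \lor \neg \neg p1: neither disjunct is forced at d.
d \nVdash (\neg p2 \to (p1 \land \neg p1)) \to (p1 \land p2): already at d itself, d \Vdash \neg p2 \to (p1 \land \neg p1) but d \nVdash p1 \land p2.
d \nVdash p1 \land p2 since d fails p1.

No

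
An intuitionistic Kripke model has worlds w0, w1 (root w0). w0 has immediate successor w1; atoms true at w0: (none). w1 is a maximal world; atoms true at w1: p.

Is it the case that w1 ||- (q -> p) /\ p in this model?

Yes

w1 ||- (q -> p) /\ p since w1 forces both conjuncts.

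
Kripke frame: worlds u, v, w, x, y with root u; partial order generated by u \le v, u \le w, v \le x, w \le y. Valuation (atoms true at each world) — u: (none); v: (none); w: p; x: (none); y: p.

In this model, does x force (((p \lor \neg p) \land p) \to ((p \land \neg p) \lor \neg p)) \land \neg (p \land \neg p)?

x \Vdash (((p \lor \neg p) \land p) \to ((p \land \neg p) \lor \neg p)) \land \neg (p \land \neg p) since x forces both conjuncts.

Yes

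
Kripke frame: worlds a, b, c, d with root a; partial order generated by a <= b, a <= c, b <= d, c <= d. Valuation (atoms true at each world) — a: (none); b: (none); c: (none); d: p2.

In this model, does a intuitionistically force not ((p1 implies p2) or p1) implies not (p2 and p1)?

Yes

a forces not ((p1 implies p2) or p1) implies not (p2 and p1) vacuously: no world accessible from a forces the antecedent not ((p1 implies p2) or p1).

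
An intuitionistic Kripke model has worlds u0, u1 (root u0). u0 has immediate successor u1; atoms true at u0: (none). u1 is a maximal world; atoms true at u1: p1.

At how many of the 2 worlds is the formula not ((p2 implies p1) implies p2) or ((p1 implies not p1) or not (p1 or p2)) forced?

u0: forces it.
u1: forces it.
Worlds forcing the formula: {u0, u1}.

2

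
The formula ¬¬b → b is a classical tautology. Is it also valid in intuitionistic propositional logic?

This is double-negation elimination, which is not intuitionistically valid.
A Kripke countermodel: worlds 0, 1; order generated by 0 ≤ 1; atoms true at each world — 0:{}; 1:{b}.
0 ⊮ ¬¬b → b: already at 0 itself, 0 ⊩ ¬¬b but 0 ⊮ b.
0 lacks atom b, so 0 ⊮ b.
So the root 0 does not force the formula.

No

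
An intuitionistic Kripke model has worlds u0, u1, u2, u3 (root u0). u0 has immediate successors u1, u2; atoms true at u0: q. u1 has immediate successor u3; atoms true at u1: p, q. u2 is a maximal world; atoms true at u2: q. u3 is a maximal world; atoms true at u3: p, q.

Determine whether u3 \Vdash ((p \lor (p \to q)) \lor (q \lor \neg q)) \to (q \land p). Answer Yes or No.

Yes

u3 \Vdash ((p \lor (p \to q)) \lor (q \lor \neg q)) \to (q \land p): every world accessible from u3 that forces (p \lor (p \to q)) \lor (q \lor \neg q) (namely u3) also forces q \land p.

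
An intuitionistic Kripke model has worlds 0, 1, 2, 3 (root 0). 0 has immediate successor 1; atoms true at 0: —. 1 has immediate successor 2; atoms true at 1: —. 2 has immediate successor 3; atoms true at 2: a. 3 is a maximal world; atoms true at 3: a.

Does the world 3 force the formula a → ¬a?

No

3 ⊮ a → ¬a: already at 3 itself, 3 ⊩ a but 3 ⊮ ¬a.
3 ⊮ ¬a since 3 is accessible from 3 and 3 ⊩ a.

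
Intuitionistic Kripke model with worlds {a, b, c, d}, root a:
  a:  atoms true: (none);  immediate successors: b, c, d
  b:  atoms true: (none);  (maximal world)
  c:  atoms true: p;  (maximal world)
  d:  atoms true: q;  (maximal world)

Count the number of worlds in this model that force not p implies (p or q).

a: does not force it — a does not force not p implies (p or q): at the accessible world b, b forces not p but b does not force p or q.
b: does not force it.
c: forces it.
d: forces it.
Worlds forcing the formula: {c, d}.

2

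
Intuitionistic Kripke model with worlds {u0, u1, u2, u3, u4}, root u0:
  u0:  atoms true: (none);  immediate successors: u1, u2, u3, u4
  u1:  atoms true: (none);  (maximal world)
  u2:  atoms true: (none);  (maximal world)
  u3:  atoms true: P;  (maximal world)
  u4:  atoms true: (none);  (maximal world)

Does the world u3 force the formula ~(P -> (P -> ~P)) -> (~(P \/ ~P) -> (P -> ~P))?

Yes

u3 ||- ~(P -> (P -> ~P)) -> (~(P \/ ~P) -> (P -> ~P)): every world accessible from u3 that forces ~(P -> (P -> ~P)) (namely u3) also forces ~(P \/ ~P) -> (P -> ~P).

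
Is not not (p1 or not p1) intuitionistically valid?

This is the double negation of excluded middle, which is intuitionistically derivable.
Assuming not (p1 or not p1): from p1 we'd get p1 or not p1, so not p1; but then p1 or not p1 again — contradiction. Hence not not (p1 or not p1).

Yes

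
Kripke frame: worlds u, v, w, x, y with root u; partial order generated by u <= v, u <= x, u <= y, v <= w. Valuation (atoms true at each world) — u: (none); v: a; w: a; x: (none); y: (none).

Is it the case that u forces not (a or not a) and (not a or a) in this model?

u does not force not (a or not a) and (not a or a) since u fails not (a or not a).

No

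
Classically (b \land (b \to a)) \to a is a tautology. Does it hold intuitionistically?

This is modus ponens in implicational form, which is intuitionistically derivable.
If a world forces b and b \to a, then applying the implication at that world (which is accessible from itself) gives a.

Yes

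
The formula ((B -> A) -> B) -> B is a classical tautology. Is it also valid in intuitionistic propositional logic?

No

This is Peirce's law, which is not intuitionistically valid.
A Kripke countermodel: worlds 0, 1; order generated by 0 <= 1; atoms true at each world — 0:{}; 1:{B}.
0 ||-/- ((B -> A) -> B) -> B: already at 0 itself, 0 ||- (B -> A) -> B but 0 ||-/- B.
0 lacks atom B, so 0 ||-/- B.
So the root 0 does not force the formula.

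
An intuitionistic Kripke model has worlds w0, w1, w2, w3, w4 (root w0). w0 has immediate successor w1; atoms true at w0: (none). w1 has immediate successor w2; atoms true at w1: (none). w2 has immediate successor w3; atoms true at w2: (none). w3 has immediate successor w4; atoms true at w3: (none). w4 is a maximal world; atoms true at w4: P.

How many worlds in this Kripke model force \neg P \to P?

5

w0: forces it.
w1: forces it.
w2: forces it.
w3: forces it.
w4: forces it.
Worlds forcing the formula: {w0, w1, w2, w3, w4}.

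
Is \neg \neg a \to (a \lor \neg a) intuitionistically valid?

This is a variant of double-negation elimination (deriving excluded middle from double negation), which is not intuitionistically valid.
A Kripke countermodel: worlds u0, u1; order generated by u0 \le u1; atoms true at each world — u0:{}; u1:{a}.
u0 \nVdash \neg \neg a \to (a \lor \neg a): already at u0 itself, u0 \Vdash \neg \neg a but u0 \nVdash a \lor \neg a.
u0 \nVdash a \lor \neg a: neither disjunct is forced at u0.
u0 lacks atom a, so u0 \nVdash a.
So the root u0 does not force the formula.

No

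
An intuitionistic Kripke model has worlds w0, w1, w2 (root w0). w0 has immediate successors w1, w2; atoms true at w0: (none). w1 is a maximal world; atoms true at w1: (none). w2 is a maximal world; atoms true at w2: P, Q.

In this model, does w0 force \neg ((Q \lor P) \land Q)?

No

w0 \nVdash \neg ((Q \lor P) \land Q) since w2 is accessible from w0 and w2 \Vdash (Q \lor P) \land Q.
w2 \Vdash (Q \lor P) \land Q since w2 forces both conjuncts.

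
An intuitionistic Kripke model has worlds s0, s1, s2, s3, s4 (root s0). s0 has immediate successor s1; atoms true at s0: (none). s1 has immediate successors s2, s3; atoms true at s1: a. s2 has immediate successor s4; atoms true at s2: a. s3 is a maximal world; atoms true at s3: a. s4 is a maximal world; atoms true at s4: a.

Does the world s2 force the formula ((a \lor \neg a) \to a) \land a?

Yes

s2 \Vdash ((a \lor \neg a) \to a) \land a since s2 forces both conjuncts.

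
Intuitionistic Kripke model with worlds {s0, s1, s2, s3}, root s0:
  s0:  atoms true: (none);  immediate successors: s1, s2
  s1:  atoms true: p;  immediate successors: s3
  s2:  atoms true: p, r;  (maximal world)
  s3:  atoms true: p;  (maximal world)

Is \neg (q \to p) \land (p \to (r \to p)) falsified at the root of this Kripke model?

s0 \nVdash \neg (q \to p) \land (p \to (r \to p)) since s0 fails \neg (q \to p).
So the root s0 does not force \neg (q \to p) \land (p \to (r \to p)); the model is a countermodel.

Yes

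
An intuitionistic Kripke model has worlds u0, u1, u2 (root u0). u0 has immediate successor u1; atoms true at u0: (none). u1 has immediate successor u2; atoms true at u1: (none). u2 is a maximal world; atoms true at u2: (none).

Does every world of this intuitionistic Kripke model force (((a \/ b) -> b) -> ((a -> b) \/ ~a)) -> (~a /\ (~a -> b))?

No

Not every world: u0 ||-/- (((a \/ b) -> b) -> ((a -> b) \/ ~a)) -> (~a /\ (~a -> b)).
u0 ||-/- (((a \/ b) -> b) -> ((a -> b) \/ ~a)) -> (~a /\ (~a -> b)): already at u0 itself, u0 ||- ((a \/ b) -> b) -> ((a -> b) \/ ~a) but u0 ||-/- ~a /\ (~a -> b).
u0 ||-/- ~a /\ (~a -> b) since u0 fails ~a -> b.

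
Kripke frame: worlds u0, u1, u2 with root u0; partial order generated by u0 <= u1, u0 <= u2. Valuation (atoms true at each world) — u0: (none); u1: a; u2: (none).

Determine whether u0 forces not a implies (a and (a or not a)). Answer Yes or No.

u0 does not force not a implies (a and (a or not a)): at the accessible world u2, u2 forces not a but u2 does not force a and (a or not a).
u2 does not force a and (a or not a) since u2 fails a.

No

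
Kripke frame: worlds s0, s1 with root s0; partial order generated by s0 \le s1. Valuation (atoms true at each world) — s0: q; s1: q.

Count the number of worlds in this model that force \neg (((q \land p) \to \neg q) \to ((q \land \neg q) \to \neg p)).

s0: does not force it — s0 \nVdash \neg (((q \land p) \to \neg q) \to ((q \land \neg q) \to \neg p)) since s0 is accessible from s0 and s0 \Vdash ((q \land p) \to \neg q) \to ((q \land \neg q) \to \neg p).
s1: does not force it.
Worlds forcing the formula: { }.

0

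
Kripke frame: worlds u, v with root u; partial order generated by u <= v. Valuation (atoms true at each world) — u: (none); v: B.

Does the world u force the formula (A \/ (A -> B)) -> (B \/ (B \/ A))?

No

u ||-/- (A \/ (A -> B)) -> (B \/ (B \/ A)): already at u itself, u ||- A \/ (A -> B) but u ||-/- B \/ (B \/ A).
u ||-/- B \/ (B \/ A): neither disjunct is forced at u.
u lacks atom B, so u ||-/- B.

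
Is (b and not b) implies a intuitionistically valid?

This is an instance of ex falso quodlibet, which is intuitionistically derivable.
No world can force both b and not b, so the antecedent b and not b is never forced and the implication holds vacuously at every world.

Yes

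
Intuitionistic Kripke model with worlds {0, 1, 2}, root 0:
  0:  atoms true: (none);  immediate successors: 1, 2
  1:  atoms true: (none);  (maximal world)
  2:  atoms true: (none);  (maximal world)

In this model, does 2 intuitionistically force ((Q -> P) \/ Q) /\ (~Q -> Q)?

No

2 ||-/- ((Q -> P) \/ Q) /\ (~Q -> Q) since 2 fails ~Q -> Q.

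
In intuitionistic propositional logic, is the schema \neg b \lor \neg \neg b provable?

No

This is the weak law of excluded middle, which is not intuitionistically valid.
A Kripke countermodel: worlds w0, w1, w2; order generated by w0 \le w1, w0 \le w2; atoms true at each world — w0:{}; w1:{b}; w2:{}.
w0 \nVdash \neg b \lor \neg \neg b: neither disjunct is forced at w0.
w0 \nVdash \neg b since w1 is accessible from w0 and w1 \Vdash b.
So the root w0 does not force the formula.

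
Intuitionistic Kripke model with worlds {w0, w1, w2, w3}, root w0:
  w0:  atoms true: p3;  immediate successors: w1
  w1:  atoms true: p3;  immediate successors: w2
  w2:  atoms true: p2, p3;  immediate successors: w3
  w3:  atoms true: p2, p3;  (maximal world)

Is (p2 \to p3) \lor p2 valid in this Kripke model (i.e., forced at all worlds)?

Yes

w0 \Vdash (p2 \to p3) \lor p2 via the disjunct p2 \to p3.
Since the root w0 forces (p2 \to p3) \lor p2 and forcing is persistent (monotone upward), every world forces it.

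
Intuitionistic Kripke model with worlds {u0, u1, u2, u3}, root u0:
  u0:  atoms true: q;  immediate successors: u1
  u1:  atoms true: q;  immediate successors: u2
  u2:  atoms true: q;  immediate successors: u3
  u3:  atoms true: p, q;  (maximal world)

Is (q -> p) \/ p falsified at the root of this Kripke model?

Yes

u0 ||-/- (q -> p) \/ p: neither disjunct is forced at u0.
u0 ||-/- q -> p: already at u0 itself, u0 ||- q but u0 ||-/- p.
u0 lacks atom p, so u0 ||-/- p.
So the root u0 does not force (q -> p) \/ p; the model is a countermodel.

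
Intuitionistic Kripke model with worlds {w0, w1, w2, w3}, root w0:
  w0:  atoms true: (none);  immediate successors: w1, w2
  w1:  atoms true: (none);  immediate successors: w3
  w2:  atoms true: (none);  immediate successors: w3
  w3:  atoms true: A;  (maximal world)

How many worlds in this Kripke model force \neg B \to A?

w0: does not force it — w0 \nVdash \neg B \to A: already at w0 itself, w0 \Vdash \neg B but w0 \nVdash A.
w1: does not force it — w1 \nVdash \neg B \to A: already at w1 itself, w1 \Vdash \neg B but w1 \nVdash A.
w2: does not force it — w2 \nVdash \neg B \to A: already at w2 itself, w2 \Vdash \neg B but w2 \nVdash A.
w3: forces it.
Worlds forcing the formula: {w3}.

1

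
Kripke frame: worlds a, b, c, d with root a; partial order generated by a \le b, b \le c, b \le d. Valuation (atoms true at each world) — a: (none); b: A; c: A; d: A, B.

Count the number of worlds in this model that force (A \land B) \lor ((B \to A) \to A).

a: does not force it — a \nVdash (A \land B) \lor ((B \to A) \to A): neither disjunct is forced at a.
b: forces it.
c: forces it.
d: forces it.
Worlds forcing the formula: {b, c, d}.

3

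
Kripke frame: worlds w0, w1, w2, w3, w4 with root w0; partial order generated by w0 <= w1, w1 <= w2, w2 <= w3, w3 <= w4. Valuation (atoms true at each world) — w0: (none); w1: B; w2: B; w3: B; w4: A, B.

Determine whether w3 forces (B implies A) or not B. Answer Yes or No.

w3 does not force (B implies A) or not B: neither disjunct is forced at w3.
w3 does not force B implies A: already at w3 itself, w3 forces B but w3 does not force A.
w3 lacks atom A, so w3 does not force A.

No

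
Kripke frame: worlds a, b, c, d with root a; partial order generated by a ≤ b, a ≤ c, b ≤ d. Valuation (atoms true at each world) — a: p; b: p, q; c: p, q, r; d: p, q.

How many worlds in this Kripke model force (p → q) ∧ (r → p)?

3

a: does not force it — a ⊮ (p → q) ∧ (r → p) since a fails p → q.
b: forces it.
c: forces it.
d: forces it.
Worlds forcing the formula: {b, c, d}.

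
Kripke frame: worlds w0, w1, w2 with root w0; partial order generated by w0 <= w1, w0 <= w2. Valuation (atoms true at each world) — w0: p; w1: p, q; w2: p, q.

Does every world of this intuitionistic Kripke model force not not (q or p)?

w0 forces not not (q or p): no world accessible from w0 forces not (q or p).
Since the root w0 forces not not (q or p) and forcing is persistent (monotone upward), every world forces it.

Yes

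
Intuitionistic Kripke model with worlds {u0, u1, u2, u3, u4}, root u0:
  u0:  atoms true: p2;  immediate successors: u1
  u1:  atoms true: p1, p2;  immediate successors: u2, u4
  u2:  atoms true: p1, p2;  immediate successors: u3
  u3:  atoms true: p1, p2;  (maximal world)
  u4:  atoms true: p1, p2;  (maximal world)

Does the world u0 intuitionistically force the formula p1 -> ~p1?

No

u0 ||-/- p1 -> ~p1: at the accessible world u1, u1 ||- p1 but u1 ||-/- ~p1.
u1 ||-/- ~p1 since u1 is accessible from u1 and u1 ||- p1.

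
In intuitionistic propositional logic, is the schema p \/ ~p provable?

This is the law of excluded middle, which is not intuitionistically valid.
A Kripke countermodel: worlds s0, s1; order generated by s0 <= s1; atoms true at each world — s0:{}; s1:{p}.
s0 ||-/- p \/ ~p: neither disjunct is forced at s0.
s0 lacks atom p, so s0 ||-/- p.
So the root s0 does not force the formula.

No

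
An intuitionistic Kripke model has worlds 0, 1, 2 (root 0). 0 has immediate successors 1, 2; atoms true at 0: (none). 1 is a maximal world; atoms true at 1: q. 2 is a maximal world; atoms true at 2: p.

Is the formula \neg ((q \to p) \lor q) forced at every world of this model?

Not every world: 0 \nVdash \neg ((q \to p) \lor q).
0 \nVdash \neg ((q \to p) \lor q) since 1 is accessible from 0 and 1 \Vdash (q \to p) \lor q.
1 \Vdash (q \to p) \lor q via the disjunct q.

No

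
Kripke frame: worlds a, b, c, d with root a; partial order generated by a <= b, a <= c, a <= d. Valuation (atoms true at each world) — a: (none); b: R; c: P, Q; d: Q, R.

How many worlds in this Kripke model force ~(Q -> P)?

a: does not force it — a ||-/- ~(Q -> P) since b is accessible from a and b ||- Q -> P.
b: does not force it — b ||-/- ~(Q -> P) since b is accessible from b and b ||- Q -> P.
c: does not force it.
d: forces it.
Worlds forcing the formula: {d}.

1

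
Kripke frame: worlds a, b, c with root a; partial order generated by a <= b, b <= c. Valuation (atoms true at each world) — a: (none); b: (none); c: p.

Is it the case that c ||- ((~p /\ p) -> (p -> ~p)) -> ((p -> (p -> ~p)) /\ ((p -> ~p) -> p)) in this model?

c ||-/- ((~p /\ p) -> (p -> ~p)) -> ((p -> (p -> ~p)) /\ ((p -> ~p) -> p)): already at c itself, c ||- (~p /\ p) -> (p -> ~p) but c ||-/- (p -> (p -> ~p)) /\ ((p -> ~p) -> p).
c ||-/- (p -> (p -> ~p)) /\ ((p -> ~p) -> p) since c fails p -> (p -> ~p).

No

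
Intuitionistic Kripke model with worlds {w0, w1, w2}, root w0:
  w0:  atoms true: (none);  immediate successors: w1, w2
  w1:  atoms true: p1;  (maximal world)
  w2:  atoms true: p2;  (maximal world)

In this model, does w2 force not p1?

Yes

w2 forces not p1: no world accessible from w2 forces p1.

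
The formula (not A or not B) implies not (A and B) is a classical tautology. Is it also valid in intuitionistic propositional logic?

Yes

This is a constructively valid De Morgan direction (disjunction of negations to negated conjunction), which is intuitionistically derivable.
If not A holds at a world then no accessible world forces A, hence none forces A and B; likewise for not B.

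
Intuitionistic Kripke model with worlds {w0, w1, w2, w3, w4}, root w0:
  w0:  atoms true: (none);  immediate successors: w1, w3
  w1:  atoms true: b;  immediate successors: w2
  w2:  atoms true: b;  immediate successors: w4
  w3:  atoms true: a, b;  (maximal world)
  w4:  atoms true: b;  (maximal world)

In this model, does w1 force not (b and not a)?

No

w1 does not force not (b and not a) since w1 is accessible from w1 and w1 forces b and not a.
w1 forces b and not a since w1 forces both conjuncts.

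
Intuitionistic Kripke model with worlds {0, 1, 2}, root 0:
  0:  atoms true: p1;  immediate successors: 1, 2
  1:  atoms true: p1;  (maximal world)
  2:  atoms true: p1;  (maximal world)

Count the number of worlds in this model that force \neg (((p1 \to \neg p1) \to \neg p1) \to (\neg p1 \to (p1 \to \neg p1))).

0

0: does not force it — 0 \nVdash \neg (((p1 \to \neg p1) \to \neg p1) \to (\neg p1 \to (p1 \to \neg p1))) since 0 is accessible from 0 and 0 \Vdash ((p1 \to \neg p1) \to \neg p1) \to (\neg p1 \to (p1 \to \neg p1)).
1: does not force it — 1 \nVdash \neg (((p1 \to \neg p1) \to \neg p1) \to (\neg p1 \to (p1 \to \neg p1))) since 1 is accessible from 1 and 1 \Vdash ((p1 \to \neg p1) \to \neg p1) \to (\neg p1 \to (p1 \to \neg p1)).
2: does not force it.
Worlds forcing the formula: { }.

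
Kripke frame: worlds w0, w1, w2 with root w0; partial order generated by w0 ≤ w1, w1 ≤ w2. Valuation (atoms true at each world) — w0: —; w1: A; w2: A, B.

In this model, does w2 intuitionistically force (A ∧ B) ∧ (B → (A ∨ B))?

Yes

w2 ⊩ (A ∧ B) ∧ (B → (A ∨ B)) since w2 forces both conjuncts.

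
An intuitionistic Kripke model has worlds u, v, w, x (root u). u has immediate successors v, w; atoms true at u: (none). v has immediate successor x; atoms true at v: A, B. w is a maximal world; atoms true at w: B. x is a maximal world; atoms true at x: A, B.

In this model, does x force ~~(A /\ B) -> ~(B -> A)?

No

x ||-/- ~~(A /\ B) -> ~(B -> A): already at x itself, x ||- ~~(A /\ B) but x ||-/- ~(B -> A).
x ||-/- ~(B -> A) since x is accessible from x and x ||- B -> A.
x ||- B -> A: every world accessible from x that forces B (namely x) also forces A.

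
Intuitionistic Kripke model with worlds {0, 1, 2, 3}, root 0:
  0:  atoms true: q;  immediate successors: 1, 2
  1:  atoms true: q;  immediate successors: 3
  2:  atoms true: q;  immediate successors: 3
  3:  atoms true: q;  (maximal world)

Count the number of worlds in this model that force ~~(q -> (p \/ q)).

4

0: forces it.
1: forces it.
2: forces it.
3: forces it.
Worlds forcing the formula: {0, 1, 2, 3}.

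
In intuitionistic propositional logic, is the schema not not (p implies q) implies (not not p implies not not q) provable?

This is the distribution of double negation over implication, which is intuitionistically derivable.
Assume not not (p implies q) and not not p; suppose not q. Then p implies q would give not p (by contraposition), contradicting not not p; so not (p implies q), contradicting not not (p implies q). Hence not not q.

Yes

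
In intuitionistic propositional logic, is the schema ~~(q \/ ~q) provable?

This is the double negation of excluded middle, which is intuitionistically derivable.
Assuming ~(q \/ ~q): from q we'd get q \/ ~q, so ~q; but then q \/ ~q again — contradiction. Hence ~~(q \/ ~q).

Yes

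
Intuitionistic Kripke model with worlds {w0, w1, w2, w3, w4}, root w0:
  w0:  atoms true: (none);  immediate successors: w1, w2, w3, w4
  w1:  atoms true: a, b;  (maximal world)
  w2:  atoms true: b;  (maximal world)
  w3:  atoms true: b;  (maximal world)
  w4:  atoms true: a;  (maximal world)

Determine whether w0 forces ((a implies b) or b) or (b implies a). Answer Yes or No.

No

w0 does not force ((a implies b) or b) or (b implies a): neither disjunct is forced at w0.
w0 does not force (a implies b) or b: neither disjunct is forced at w0.
w0 does not force a implies b: at the accessible world w4, w4 forces a but w4 does not force b.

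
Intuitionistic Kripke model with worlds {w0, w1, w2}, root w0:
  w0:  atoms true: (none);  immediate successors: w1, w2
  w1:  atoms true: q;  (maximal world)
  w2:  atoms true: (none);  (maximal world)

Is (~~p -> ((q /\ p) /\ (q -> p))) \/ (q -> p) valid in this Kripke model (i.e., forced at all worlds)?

w0 ||- (~~p -> ((q /\ p) /\ (q -> p))) \/ (q -> p) via the disjunct ~~p -> ((q /\ p) /\ (q -> p)).
Since the root w0 forces (~~p -> ((q /\ p) /\ (q -> p))) \/ (q -> p) and forcing is persistent (monotone upward), every world forces it.

Yes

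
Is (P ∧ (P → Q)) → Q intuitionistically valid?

Yes

This is modus ponens in implicational form, which is intuitionistically derivable.
If a world forces P and P → Q, then applying the implication at that world (which is accessible from itself) gives Q.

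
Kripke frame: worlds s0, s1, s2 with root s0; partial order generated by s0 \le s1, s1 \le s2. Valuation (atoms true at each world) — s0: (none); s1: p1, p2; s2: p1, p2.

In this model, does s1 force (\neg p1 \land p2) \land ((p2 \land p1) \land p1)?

s1 \nVdash (\neg p1 \land p2) \land ((p2 \land p1) \land p1) since s1 fails \neg p1 \land p2.

No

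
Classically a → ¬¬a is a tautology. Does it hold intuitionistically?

Yes

This is double-negation introduction, which is intuitionistically derivable.
If a world forces a then every accessible world forces a (persistence), so none forces ¬a; hence ¬¬a.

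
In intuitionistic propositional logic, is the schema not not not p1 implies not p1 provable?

Yes

This is triple-negation reduction, which is intuitionistically derivable.
Assume not not not p1 and suppose p1. Then not not p1 (double-negation introduction), contradicting not not not p1. So not p1.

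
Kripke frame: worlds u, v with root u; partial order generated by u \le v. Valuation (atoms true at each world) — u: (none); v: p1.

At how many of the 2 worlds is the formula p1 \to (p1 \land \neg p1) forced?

u: does not force it — u \nVdash p1 \to (p1 \land \neg p1): at the accessible world v, v \Vdash p1 but v \nVdash p1 \land \neg p1.
v: does not force it — v \nVdash p1 \to (p1 \land \neg p1): already at v itself, v \Vdash p1 but v \nVdash p1 \land \neg p1.
Worlds forcing the formula: { }.

0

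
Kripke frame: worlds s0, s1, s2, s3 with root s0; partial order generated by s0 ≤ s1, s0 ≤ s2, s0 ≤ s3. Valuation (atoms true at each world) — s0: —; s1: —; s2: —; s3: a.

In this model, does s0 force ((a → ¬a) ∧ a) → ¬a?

Yes

s0 ⊩ ((a → ¬a) ∧ a) → ¬a vacuously: no world accessible from s0 forces the antecedent (a → ¬a) ∧ a.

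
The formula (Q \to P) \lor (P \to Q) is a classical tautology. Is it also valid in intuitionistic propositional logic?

This is the Gödel–Dummett linearity axiom, which is not intuitionistically valid.
A Kripke countermodel: worlds 0, 1, 2; order generated by 0 \le 1, 0 \le 2; atoms true at each world — 0:{}; 1:{Q}; 2:{P}.
0 \nVdash (Q \to P) \lor (P \to Q): neither disjunct is forced at 0.
0 \nVdash Q \to P: at the accessible world 1, 1 \Vdash Q but 1 \nVdash P.
1 lacks atom P, so 1 \nVdash P.
So the root 0 does not force the formula.

No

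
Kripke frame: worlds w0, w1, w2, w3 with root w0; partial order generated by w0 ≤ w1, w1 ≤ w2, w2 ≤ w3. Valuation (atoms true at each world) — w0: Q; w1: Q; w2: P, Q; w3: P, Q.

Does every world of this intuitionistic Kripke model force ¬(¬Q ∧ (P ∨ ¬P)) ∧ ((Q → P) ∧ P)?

No

Not every world: w0 ⊮ ¬(¬Q ∧ (P ∨ ¬P)) ∧ ((Q → P) ∧ P).
w0 ⊮ ¬(¬Q ∧ (P ∨ ¬P)) ∧ ((Q → P) ∧ P) since w0 fails (Q → P) ∧ P.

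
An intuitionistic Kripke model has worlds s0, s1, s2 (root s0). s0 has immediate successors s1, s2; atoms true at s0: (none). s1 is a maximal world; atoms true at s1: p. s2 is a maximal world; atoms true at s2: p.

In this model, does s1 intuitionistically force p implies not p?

No

s1 does not force p implies not p: already at s1 itself, s1 forces p but s1 does not force not p.
s1 does not force not p since s1 is accessible from s1 and s1 forces p.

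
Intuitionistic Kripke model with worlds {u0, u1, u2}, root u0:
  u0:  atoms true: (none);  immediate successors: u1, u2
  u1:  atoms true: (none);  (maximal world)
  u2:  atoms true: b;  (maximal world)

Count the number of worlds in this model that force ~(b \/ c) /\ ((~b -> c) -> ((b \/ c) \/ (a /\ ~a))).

u0: does not force it — u0 ||-/- ~(b \/ c) /\ ((~b -> c) -> ((b \/ c) \/ (a /\ ~a))) since u0 fails ~(b \/ c).
u1: forces it.
u2: does not force it.
Worlds forcing the formula: {u1}.

1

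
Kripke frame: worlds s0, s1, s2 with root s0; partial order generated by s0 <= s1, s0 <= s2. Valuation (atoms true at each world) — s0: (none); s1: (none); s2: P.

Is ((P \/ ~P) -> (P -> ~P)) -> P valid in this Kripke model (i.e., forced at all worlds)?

Not every world: s0 ||-/- ((P \/ ~P) -> (P -> ~P)) -> P.
s0 ||-/- ((P \/ ~P) -> (P -> ~P)) -> P: at the accessible world s1, s1 ||- (P \/ ~P) -> (P -> ~P) but s1 ||-/- P.
s1 lacks atom P, so s1 ||-/- P.

No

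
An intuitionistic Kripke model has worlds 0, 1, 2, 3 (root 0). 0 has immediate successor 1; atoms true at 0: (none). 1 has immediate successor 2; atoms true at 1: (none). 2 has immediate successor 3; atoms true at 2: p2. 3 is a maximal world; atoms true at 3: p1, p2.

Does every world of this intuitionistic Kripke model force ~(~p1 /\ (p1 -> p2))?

0 ||- ~(~p1 /\ (p1 -> p2)): no world accessible from 0 forces ~p1 /\ (p1 -> p2).
Since the root 0 forces ~(~p1 /\ (p1 -> p2)) and forcing is persistent (monotone upward), every world forces it.

Yes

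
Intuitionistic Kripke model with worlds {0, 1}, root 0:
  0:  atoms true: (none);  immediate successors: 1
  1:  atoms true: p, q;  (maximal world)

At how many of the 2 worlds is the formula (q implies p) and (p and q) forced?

1

0: does not force it — 0 does not force (q implies p) and (p and q) since 0 fails p and q.
1: forces it.
Worlds forcing the formula: {1}.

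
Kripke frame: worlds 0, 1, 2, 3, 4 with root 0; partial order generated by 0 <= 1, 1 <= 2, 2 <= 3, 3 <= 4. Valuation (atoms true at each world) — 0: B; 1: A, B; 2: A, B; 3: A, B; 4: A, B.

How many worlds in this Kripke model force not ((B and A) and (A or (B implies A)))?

0: does not force it — 0 does not force not ((B and A) and (A or (B implies A))) since 1 is accessible from 0 and 1 forces (B and A) and (A or (B implies A)).
1: does not force it.
2: does not force it.
3: does not force it.
4: does not force it.
Worlds forcing the formula: { }.

0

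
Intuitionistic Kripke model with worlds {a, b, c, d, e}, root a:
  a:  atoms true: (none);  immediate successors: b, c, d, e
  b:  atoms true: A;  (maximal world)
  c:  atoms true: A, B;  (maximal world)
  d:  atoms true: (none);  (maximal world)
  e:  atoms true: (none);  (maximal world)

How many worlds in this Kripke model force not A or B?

3

a: does not force it — a does not force not A or B: neither disjunct is forced at a.
b: does not force it.
c: forces it.
d: forces it.
e: forces it.
Worlds forcing the formula: {c, d, e}.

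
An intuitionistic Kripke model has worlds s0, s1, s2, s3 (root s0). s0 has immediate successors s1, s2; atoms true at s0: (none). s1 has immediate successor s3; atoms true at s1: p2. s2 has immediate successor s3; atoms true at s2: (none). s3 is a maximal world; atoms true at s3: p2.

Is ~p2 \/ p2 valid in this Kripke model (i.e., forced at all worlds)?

Not every world: s0 ||-/- ~p2 \/ p2.
s0 ||-/- ~p2 \/ p2: neither disjunct is forced at s0.
s0 ||-/- ~p2 since s1 is accessible from s0 and s1 ||- p2.

No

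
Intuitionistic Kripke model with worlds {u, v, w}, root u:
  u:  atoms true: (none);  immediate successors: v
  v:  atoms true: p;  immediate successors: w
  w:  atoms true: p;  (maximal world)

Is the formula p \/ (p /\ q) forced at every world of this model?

No

Not every world: u ||-/- p \/ (p /\ q).
u ||-/- p \/ (p /\ q): neither disjunct is forced at u.
u lacks atom p, so u ||-/- p.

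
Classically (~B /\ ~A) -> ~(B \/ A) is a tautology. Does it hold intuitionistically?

Yes

This is a constructively valid De Morgan direction (conjunction of negations to negated disjunction), which is intuitionistically derivable.
If both ~B and ~A hold at a world, no accessible world forces B or forces A, so none forces B \/ A.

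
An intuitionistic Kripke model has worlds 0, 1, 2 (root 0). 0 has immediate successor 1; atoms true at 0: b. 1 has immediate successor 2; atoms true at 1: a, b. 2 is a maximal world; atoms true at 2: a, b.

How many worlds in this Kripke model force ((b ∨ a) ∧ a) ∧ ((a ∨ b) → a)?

2

0: does not force it — 0 ⊮ ((b ∨ a) ∧ a) ∧ ((a ∨ b) → a) since 0 fails (b ∨ a) ∧ a.
1: forces it.
2: forces it.
Worlds forcing the formula: {1, 2}.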